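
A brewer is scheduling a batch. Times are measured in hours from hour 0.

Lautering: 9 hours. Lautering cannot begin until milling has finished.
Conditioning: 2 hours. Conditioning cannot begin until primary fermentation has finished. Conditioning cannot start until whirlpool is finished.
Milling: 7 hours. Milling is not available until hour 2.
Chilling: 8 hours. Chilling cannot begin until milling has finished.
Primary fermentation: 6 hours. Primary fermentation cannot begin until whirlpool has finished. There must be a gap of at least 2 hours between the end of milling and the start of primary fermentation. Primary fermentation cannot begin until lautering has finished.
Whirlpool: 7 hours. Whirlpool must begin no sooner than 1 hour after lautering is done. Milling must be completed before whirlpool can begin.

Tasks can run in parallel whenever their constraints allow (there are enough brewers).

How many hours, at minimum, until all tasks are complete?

34

Milling waits on its own release at hour 2, so it starts at hour 2 and finishes at 2 + 7 = hour 9.
Chilling waits on milling (finishes hour 9), so it starts at hour 9 and finishes at 9 + 8 = hour 17.
Lautering waits on milling (finishes hour 9), so it starts at hour 9 and finishes at 9 + 9 = hour 18.
Whirlpool has to wait for lautering (finishes hour 18, plus 1-hour gap → hour 19); milling (finishes hour 9). The latest of these is hour 19, so whirlpool runs hour 19 to 19 + 7 = hour 26.
For primary fermentation: whirlpool (finishes hour 26); milling (finishes hour 9, plus 2-hour gap → hour 11); lautering (finishes hour 18). Taking the maximum gives a start of hour 26, and it finishes at 26 + 6 = hour 32.
Conditioning has to wait for primary fermentation (finishes hour 32); whirlpool (finishes hour 26). The latest of these is hour 32, so conditioning runs hour 32 to 32 + 2 = hour 34.
All tasks are finished once the last one completes. Finish times: Milling at 9, Lautering at 18, Whirlpool at 26, Chilling at 17, Primary fermentation at 32, Conditioning at 34. The latest is hour 34.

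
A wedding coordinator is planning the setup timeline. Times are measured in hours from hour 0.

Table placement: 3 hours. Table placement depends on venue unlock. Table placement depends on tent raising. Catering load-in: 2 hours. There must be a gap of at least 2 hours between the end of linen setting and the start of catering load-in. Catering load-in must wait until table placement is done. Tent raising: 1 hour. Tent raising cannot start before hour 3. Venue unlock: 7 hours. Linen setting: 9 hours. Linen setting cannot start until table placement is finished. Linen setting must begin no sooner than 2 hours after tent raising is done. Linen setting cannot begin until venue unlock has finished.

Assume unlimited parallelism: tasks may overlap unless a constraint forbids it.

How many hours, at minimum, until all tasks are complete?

23

Tent raising cannot begin until its own release at hour 3. It runs from hour 3 to 3 + 1 = hour 4.
Venue unlock can start immediately at hour 0; it finishes at hour 7.
For table placement: venue unlock (finishes hour 7); tent raising (finishes hour 4). Taking the maximum gives a start of hour 7, and it finishes at 7 + 3 = hour 10.
Linen setting has to wait for table placement (finishes hour 10); tent raising (finishes hour 4, plus 2-hour gap → hour 6); venue unlock (finishes hour 7). The latest of these is hour 10, so linen setting runs hour 10 to 10 + 9 = hour 19.
Catering load-in cannot start until linen setting (finishes hour 19, plus 2-hour gap → hour 21); table placement (finishes hour 10). The controlling bound is hour 21, so catering load-in finishes at 21 + 2 = hour 23.
All tasks are finished once the last one completes. Finish times: Venue unlock at 7, Tent raising at 4, Table placement at 10, Linen setting at 19, Catering load-in at 23. The latest is hour 23.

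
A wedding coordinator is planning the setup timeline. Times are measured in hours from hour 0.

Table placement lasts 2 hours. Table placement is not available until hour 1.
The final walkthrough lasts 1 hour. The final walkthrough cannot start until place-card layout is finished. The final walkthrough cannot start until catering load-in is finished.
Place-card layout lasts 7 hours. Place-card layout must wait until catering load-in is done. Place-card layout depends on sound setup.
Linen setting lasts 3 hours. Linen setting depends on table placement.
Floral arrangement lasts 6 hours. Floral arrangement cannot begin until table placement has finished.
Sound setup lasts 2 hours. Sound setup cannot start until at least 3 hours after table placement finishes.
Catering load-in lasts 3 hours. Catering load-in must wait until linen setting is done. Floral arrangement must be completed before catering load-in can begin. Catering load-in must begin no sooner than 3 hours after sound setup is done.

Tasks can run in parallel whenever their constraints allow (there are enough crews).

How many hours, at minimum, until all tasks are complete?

After its own release at hour 1, table placement can start at hour 1 and finishes at hour 3.
Sound setup waits on table placement (finishes hour 3, plus 3-hour gap → hour 6), so it starts at hour 6 and finishes at 6 + 2 = hour 8.
Floral arrangement waits on table placement (finishes hour 3), so it starts at hour 3 and finishes at 3 + 6 = hour 9.
Linen setting cannot begin until table placement (finishes hour 3). It runs from hour 3 to 3 + 3 = hour 6.
Catering load-in cannot start until linen setting (finishes hour 6); floral arrangement (finishes hour 9); sound setup (finishes hour 8, plus 3-hour gap → hour 11). The controlling bound is hour 11, so catering load-in finishes at 11 + 3 = hour 14.
Place-card layout cannot start until catering load-in (finishes hour 14); sound setup (finishes hour 8). The controlling bound is hour 14, so place-card layout finishes at 14 + 7 = hour 21.
The final walkthrough needs all of place-card layout (finishes hour 21); catering load-in (finishes hour 14). That puts its earliest start at hour 21; it finishes at 21 + 1 = hour 22.
All tasks are finished once the last one completes. Finish times: Table placement at 3, Linen setting at 6, Floral arrangement at 9, Sound setup at 8, Catering load-in at 14, Place-card layout at 21, The final walkthrough at 22. The latest is hour 22.

22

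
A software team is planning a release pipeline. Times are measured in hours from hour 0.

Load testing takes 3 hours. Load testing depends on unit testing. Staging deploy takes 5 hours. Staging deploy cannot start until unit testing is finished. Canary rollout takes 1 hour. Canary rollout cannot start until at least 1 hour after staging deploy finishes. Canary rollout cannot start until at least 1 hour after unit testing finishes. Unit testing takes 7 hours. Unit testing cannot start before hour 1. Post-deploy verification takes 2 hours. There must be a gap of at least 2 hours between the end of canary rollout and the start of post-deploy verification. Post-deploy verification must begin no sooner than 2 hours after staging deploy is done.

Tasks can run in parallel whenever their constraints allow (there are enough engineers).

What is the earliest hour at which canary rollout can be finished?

15

Unit testing cannot begin until its own release at hour 1. It runs from hour 1 to 1 + 7 = hour 8.
Staging deploy cannot begin until unit testing (finishes hour 8). It runs from hour 8 to 8 + 5 = hour 13.
Canary rollout cannot start until staging deploy (finishes hour 13, plus 1-hour gap → hour 14); unit testing (finishes hour 8, plus 1-hour gap → hour 9). The controlling bound is hour 14, so canary rollout finishes at 14 + 1 = hour 15.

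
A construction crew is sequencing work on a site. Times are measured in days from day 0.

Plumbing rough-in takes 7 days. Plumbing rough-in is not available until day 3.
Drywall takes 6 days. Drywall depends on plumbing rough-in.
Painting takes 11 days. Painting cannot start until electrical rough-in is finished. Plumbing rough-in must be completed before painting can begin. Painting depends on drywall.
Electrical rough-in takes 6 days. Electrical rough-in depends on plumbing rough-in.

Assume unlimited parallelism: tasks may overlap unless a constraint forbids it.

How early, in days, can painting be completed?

After its own release at day 3, plumbing rough-in can start at day 3 and finishes at day 10.
After plumbing rough-in (finishes day 10), drywall can start at day 10 and finishes at day 16.
Electrical rough-in cannot begin until plumbing rough-in (finishes day 10). It runs from day 10 to 10 + 6 = day 16.
Painting has to wait for electrical rough-in (finishes day 16); plumbing rough-in (finishes day 10); drywall (finishes day 16). The latest of these is day 16, so painting runs day 16 to 16 + 11 = day 27.

27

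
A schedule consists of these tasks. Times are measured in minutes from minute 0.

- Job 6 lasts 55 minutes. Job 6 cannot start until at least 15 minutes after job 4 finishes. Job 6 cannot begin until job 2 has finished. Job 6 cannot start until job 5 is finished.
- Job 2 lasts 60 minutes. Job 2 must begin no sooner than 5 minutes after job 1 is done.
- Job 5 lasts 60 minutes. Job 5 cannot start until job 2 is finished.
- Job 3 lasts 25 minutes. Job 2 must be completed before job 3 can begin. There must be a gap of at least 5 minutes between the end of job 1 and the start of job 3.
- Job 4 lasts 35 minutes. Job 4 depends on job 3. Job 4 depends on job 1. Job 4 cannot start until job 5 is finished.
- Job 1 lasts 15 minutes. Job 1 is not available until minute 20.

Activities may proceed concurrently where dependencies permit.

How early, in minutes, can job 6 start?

210

After its own release at minute 20, job 1 can start at minute 20 and finishes at minute 35.
Job 2 cannot begin until job 1 (finishes minute 35, plus 5-minute gap → minute 40). It runs from minute 40 to 40 + 60 = minute 100.
After job 2 (finishes minute 100), job 5 can start at minute 100 and finishes at minute 160.
Job 3 cannot start until job 2 (finishes minute 100); job 1 (finishes minute 35, plus 5-minute gap → minute 40). The controlling bound is minute 100, so job 3 finishes at 100 + 25 = minute 125.
For job 4: job 3 (finishes minute 125); job 1 (finishes minute 35); job 5 (finishes minute 160). Taking the maximum gives a start of minute 160, and it finishes at 160 + 35 = minute 195.
Job 6 waits on job 4 (finishes minute 195, plus 15-minute gap → minute 210); job 2 (finishes minute 100); job 5 (finishes minute 160). The latest of these is minute 210, which is the earliest job 6 can start.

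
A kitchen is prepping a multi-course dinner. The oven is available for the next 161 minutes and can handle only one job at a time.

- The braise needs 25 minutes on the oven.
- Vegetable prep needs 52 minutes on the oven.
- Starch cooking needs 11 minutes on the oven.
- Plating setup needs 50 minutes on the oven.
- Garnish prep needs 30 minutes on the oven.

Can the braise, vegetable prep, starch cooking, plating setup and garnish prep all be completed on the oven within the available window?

Running back to back, the jobs need 25 + 52 + 11 + 50 + 30 = 168 minutes on the oven.
Since 168 > 161, they cannot all fit.

No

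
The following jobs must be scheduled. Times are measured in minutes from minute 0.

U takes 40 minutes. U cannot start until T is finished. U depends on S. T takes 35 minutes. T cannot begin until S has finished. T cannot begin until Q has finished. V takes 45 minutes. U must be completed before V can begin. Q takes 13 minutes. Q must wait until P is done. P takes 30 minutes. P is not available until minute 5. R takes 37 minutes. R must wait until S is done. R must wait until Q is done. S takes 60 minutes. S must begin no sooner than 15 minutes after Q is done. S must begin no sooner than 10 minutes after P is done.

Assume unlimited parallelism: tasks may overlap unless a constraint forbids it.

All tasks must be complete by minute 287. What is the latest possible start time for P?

R must finish by minute 287; it takes 37 minutes, so it must start by 287 − 37 = minute 250.
V has no dependents, so it just needs to finish by minute 287. Starting by 287 − 45 = minute 242 achieves that.
U must finish before V (must start by minute 242). With a 40-minute duration, U must start by 242 − 40 = minute 202.
Since U (must start by minute 202) depends on it, T must finish by minute 202. Backing off its 35-minute duration gives a latest start of minute 167.
S has several dependents: R (must start by minute 250); T (must start by minute 167); U (must start by minute 202). The earliest of those limits is minute 167, so S must start by 167 − 60 = minute 107.
Q has several dependents: R (must start by minute 250); S (must start by minute 107, minus 15-minute gap → minute 92); T (must start by minute 167). The earliest of those limits is minute 92, so Q must start by 92 − 13 = minute 79.
For P: Q (must start by minute 79); S (must start by minute 107, minus 10-minute gap → minute 97). The most restrictive is minute 79; with a 30-minute duration, P must start by minute 49.

49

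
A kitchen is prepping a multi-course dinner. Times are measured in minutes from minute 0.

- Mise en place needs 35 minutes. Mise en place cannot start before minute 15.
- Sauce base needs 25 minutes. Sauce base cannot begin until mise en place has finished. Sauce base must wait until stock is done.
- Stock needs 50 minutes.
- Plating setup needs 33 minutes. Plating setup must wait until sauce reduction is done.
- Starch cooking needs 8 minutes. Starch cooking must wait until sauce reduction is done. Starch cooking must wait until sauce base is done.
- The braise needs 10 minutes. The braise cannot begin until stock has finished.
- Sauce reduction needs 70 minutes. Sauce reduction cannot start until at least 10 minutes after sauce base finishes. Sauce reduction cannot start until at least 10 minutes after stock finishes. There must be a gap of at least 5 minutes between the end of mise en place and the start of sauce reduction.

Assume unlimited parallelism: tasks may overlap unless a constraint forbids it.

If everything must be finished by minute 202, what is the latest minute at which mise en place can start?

To finish by minute 202, starch cooking (duration 8) must start no later than minute 194.
To finish by minute 202, plating setup (duration 33) must start no later than minute 169.
Sauce reduction feeds starch cooking (must start by minute 194); plating setup (must start by minute 169). Taking the minimum, sauce reduction must finish by minute 169 and start by 169 − 70 = minute 99.
For sauce base: sauce reduction (must start by minute 99, minus 10-minute gap → minute 89); starch cooking (must start by minute 194). The most restrictive is minute 89; with a 25-minute duration, sauce base must start by minute 64.
Mise en place must finish in time for sauce base (must start by minute 64); sauce reduction (must start by minute 99, minus 5-minute gap → minute 94). The tightest is minute 64, so mise en place must start by 64 − 35 = minute 29.

29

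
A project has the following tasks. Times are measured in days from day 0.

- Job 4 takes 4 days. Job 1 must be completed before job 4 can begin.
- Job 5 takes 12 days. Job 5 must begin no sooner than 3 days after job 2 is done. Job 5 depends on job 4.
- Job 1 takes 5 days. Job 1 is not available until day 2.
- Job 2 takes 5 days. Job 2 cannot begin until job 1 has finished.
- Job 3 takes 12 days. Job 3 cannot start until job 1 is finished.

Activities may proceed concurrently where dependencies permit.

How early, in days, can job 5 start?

Job 1 cannot begin until its own release at day 2. It runs from day 2 to 2 + 5 = day 7.
Job 4 waits on job 1 (finishes day 7), so it starts at day 7 and finishes at 7 + 4 = day 11.
After job 1 (finishes day 7), job 2 can start at day 7 and finishes at day 12.
Job 5 waits on job 2 (finishes day 12, plus 3-day gap → day 15); job 4 (finishes day 11). The latest of these is day 15, which is the earliest job 5 can start.

15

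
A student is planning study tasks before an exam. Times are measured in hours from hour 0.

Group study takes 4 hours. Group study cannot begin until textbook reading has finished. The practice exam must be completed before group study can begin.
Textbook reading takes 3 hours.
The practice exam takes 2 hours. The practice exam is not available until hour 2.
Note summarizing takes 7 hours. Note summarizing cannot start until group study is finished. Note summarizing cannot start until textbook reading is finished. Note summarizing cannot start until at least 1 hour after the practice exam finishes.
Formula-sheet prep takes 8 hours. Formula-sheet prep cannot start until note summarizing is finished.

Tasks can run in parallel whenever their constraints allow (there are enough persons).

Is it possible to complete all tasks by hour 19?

No

The practice exam cannot begin until its own release at hour 2. It runs from hour 2 to 2 + 2 = hour 4.
Textbook reading can start immediately at hour 0; it finishes at hour 3.
Group study needs all of textbook reading (finishes hour 3); the practice exam (finishes hour 4). That puts its earliest start at hour 4; it finishes at 4 + 4 = hour 8.
For note summarizing: group study (finishes hour 8); textbook reading (finishes hour 3); the practice exam (finishes hour 4, plus 1-hour gap → hour 5). Taking the maximum gives a start of hour 8, and it finishes at 8 + 7 = hour 15.
Formula-sheet prep cannot begin until note summarizing (finishes hour 15). It runs from hour 15 to 15 + 8 = hour 23.
The earliest everything can be done is hour 23, which is after the deadline of 19, so it is not possible.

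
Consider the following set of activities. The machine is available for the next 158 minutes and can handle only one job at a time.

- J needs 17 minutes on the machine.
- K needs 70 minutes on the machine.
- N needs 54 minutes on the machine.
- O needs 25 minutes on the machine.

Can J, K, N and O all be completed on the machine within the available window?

Running back to back, the jobs need 17 + 70 + 54 + 25 = 166 minutes on the machine.
Since 166 > 158, they cannot all fit.

No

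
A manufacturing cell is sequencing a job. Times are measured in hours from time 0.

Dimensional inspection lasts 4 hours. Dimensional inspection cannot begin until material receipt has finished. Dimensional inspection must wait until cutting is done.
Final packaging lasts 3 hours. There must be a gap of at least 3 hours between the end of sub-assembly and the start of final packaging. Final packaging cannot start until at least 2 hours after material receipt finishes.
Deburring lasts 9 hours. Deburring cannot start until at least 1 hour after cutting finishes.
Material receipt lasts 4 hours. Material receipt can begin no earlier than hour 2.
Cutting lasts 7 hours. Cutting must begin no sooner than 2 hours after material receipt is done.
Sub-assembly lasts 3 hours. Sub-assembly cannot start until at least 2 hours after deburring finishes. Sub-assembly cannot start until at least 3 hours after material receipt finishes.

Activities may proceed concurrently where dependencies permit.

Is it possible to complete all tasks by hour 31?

Material receipt cannot begin until its own release at hour 2. It runs from hour 2 to 2 + 4 = hour 6.
Cutting cannot begin until material receipt (finishes hour 6, plus 2-hour gap → hour 8). It runs from hour 8 to 8 + 7 = hour 15.
Dimensional inspection needs all of material receipt (finishes hour 6); cutting (finishes hour 15). That puts its earliest start at hour 15; it finishes at 15 + 4 = hour 19.
Deburring cannot begin until cutting (finishes hour 15, plus 1-hour gap → hour 16). It runs from hour 16 to 16 + 9 = hour 25.
Sub-assembly cannot start until deburring (finishes hour 25, plus 2-hour gap → hour 27); material receipt (finishes hour 6, plus 3-hour gap → hour 9). The controlling bound is hour 27, so sub-assembly finishes at 27 + 3 = hour 30.
Final packaging cannot start until sub-assembly (finishes hour 30, plus 3-hour gap → hour 33); material receipt (finishes hour 6, plus 2-hour gap → hour 8). The controlling bound is hour 33, so final packaging finishes at 33 + 3 = hour 36.
The earliest everything can be done is hour 36, which is after the deadline of 31, so it is not possible.

No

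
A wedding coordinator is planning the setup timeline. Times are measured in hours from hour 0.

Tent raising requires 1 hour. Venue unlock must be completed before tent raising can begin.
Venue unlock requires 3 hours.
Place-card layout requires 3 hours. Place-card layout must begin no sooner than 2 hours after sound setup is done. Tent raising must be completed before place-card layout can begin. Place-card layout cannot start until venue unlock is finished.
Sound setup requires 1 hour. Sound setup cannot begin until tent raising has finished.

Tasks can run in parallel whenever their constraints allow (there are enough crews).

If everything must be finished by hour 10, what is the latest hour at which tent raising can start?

3

Nothing follows place-card layout; the deadline of hour 10 is its only limit. It must start by 10 − 3 = hour 7.
Sound setup has to be done before place-card layout (must start by hour 7, minus 2-hour gap → hour 5). That means finishing by hour 5, i.e. starting by 5 − 1 = hour 4.
Tent raising feeds sound setup (must start by hour 4); place-card layout (must start by hour 7). Taking the minimum, tent raising must finish by hour 4 and start by 4 − 1 = hour 3.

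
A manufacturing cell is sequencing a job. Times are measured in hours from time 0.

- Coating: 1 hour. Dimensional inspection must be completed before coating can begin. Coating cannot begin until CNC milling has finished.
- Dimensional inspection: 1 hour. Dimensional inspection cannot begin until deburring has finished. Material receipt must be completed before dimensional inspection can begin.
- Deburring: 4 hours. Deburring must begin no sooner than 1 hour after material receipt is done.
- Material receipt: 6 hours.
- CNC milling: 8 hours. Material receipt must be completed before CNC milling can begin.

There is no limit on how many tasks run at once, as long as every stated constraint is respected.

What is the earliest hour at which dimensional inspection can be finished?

Material receipt can start immediately at hour 0; it finishes at hour 6.
Deburring cannot begin until material receipt (finishes hour 6, plus 1-hour gap → hour 7). It runs from hour 7 to 7 + 4 = hour 11.
For dimensional inspection: deburring (finishes hour 11); material receipt (finishes hour 6). Taking the maximum gives a start of hour 11, and it finishes at 11 + 1 = hour 12.

12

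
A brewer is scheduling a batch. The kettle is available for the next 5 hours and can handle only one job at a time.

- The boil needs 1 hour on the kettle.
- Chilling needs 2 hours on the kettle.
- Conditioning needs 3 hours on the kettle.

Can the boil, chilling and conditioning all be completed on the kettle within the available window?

Running back to back, the jobs need 1 + 2 + 3 = 6 hours on the kettle.
Since 6 > 5, they cannot all fit.

No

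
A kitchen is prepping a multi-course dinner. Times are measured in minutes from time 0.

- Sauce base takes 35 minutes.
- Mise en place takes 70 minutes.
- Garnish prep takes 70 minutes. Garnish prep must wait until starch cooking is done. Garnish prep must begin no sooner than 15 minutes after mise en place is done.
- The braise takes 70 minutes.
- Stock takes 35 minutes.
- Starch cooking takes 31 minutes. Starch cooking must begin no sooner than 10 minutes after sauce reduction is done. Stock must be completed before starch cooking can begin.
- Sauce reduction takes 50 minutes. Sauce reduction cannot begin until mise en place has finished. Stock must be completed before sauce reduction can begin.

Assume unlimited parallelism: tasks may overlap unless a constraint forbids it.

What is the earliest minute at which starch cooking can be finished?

Nothing blocks stock, so it runs from minute 0 to minute 35.
Mise en place has no prerequisites, so it starts at minute 0 and finishes at minute 70.
Sauce reduction needs all of mise en place (finishes minute 70); stock (finishes minute 35). That puts its earliest start at minute 70; it finishes at 70 + 50 = minute 120.
For starch cooking: sauce reduction (finishes minute 120, plus 10-minute gap → minute 130); stock (finishes minute 35). Taking the maximum gives a start of minute 130, and it finishes at 130 + 31 = minute 161.

161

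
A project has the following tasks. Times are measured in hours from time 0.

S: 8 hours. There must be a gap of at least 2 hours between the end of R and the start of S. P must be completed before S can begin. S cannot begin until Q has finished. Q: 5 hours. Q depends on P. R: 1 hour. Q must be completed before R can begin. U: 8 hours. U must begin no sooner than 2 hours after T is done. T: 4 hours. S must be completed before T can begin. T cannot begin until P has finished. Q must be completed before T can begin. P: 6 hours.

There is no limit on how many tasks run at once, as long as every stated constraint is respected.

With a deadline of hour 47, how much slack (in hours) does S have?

P can start immediately at hour 0; it finishes at hour 6.
After P (finishes hour 6), Q can start at hour 6 and finishes at hour 11.
After Q (finishes hour 11), R can start at hour 11 and finishes at hour 12.
For S: R (finishes hour 12, plus 2-hour gap → hour 14); P (finishes hour 6); Q (finishes hour 11). Taking the maximum gives a start of hour 14, and it finishes at 14 + 8 = hour 22.

Working backward from the deadline:
U has no dependents, so it just needs to finish by hour 47. Starting by 47 − 8 = hour 39 achieves that.
T feeds into U (must start by hour 39, minus 2-hour gap → hour 37); so T must finish by hour 37 and therefore start by hour 33.
S has to be done before T (must start by hour 33). That means finishing by hour 33, i.e. starting by 33 − 8 = hour 25.
So S can start as early as hour 14 and as late as hour 25, giving 25 − 14 = 11 hours of slack.

11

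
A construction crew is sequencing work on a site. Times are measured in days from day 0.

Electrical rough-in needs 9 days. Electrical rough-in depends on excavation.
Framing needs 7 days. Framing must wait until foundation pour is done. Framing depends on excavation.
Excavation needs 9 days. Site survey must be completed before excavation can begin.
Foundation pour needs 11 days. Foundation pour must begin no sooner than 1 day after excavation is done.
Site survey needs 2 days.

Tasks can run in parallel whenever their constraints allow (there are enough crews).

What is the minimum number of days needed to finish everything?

Site survey can start immediately at day 0; it finishes at day 2.
Excavation cannot begin until site survey (finishes day 2). It runs from day 2 to 2 + 9 = day 11.
Electrical rough-in cannot begin until excavation (finishes day 11). It runs from day 11 to 11 + 9 = day 20.
After excavation (finishes day 11, plus 1-day gap → day 12), foundation pour can start at day 12 and finishes at day 23.
Framing has to wait for foundation pour (finishes day 23); excavation (finishes day 11). The latest of these is day 23, so framing runs day 23 to 23 + 7 = day 30.
All tasks are finished once the last one completes. Finish times: Site survey at 2, Excavation at 11, Foundation pour at 23, Framing at 30, Electrical rough-in at 20. The latest is day 30.

30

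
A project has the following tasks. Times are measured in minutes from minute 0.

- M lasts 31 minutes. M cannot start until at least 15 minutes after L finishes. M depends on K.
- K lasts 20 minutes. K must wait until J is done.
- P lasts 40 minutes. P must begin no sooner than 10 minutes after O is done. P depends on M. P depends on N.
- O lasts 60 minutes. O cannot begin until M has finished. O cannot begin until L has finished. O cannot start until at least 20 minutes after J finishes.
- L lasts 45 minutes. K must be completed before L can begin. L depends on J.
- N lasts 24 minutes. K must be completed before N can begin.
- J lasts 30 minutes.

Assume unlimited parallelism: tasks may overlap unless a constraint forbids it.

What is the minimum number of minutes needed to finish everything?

J can start immediately at minute 0; it finishes at minute 30.
After J (finishes minute 30), K can start at minute 30 and finishes at minute 50.
N waits on K (finishes minute 50), so it starts at minute 50 and finishes at 50 + 24 = minute 74.
For L: K (finishes minute 50); J (finishes minute 30). Taking the maximum gives a start of minute 50, and it finishes at 50 + 45 = minute 95.
M cannot start until L (finishes minute 95, plus 15-minute gap → minute 110); K (finishes minute 50). The controlling bound is minute 110, so M finishes at 110 + 31 = minute 141.
O cannot start until M (finishes minute 141); L (finishes minute 95); J (finishes minute 30, plus 20-minute gap → minute 50). The controlling bound is minute 141, so O finishes at 141 + 60 = minute 201.
P has to wait for O (finishes minute 201, plus 10-minute gap → minute 211); M (finishes minute 141); N (finishes minute 74). The latest of these is minute 211, so P runs minute 211 to 211 + 40 = minute 251.
All tasks are finished once the last one completes. Finish times: J at 30, K at 50, L at 95, M at 141, N at 74, O at 201, P at 251. The latest is minute 251.

251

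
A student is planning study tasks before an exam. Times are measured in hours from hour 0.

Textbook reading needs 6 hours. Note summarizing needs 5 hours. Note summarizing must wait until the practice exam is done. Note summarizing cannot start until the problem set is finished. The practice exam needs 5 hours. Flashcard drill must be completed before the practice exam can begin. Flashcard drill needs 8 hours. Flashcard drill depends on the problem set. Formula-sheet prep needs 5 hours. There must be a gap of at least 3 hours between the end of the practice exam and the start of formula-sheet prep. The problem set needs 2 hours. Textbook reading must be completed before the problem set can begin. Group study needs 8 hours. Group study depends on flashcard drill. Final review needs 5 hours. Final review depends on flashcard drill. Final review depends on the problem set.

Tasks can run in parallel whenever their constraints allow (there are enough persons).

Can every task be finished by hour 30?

Nothing blocks textbook reading, so it runs from hour 0 to hour 6.
After textbook reading (finishes hour 6), the problem set can start at hour 6 and finishes at hour 8.
Flashcard drill cannot begin until the problem set (finishes hour 8). It runs from hour 8 to 8 + 8 = hour 16.
Final review has to wait for flashcard drill (finishes hour 16); the problem set (finishes hour 8). The latest of these is hour 16, so final review runs hour 16 to 16 + 5 = hour 21.
Group study cannot begin until flashcard drill (finishes hour 16). It runs from hour 16 to 16 + 8 = hour 24.
The practice exam cannot begin until flashcard drill (finishes hour 16). It runs from hour 16 to 16 + 5 = hour 21.
Formula-sheet prep waits on the practice exam (finishes hour 21, plus 3-hour gap → hour 24), so it starts at hour 24 and finishes at 24 + 5 = hour 29.
Note summarizing has to wait for the practice exam (finishes hour 21); the problem set (finishes hour 8). The latest of these is hour 21, so note summarizing runs hour 21 to 21 + 5 = hour 26.
Every task is finished by hour 29, which is no later than the deadline of 30, so the schedule is feasible.

Yes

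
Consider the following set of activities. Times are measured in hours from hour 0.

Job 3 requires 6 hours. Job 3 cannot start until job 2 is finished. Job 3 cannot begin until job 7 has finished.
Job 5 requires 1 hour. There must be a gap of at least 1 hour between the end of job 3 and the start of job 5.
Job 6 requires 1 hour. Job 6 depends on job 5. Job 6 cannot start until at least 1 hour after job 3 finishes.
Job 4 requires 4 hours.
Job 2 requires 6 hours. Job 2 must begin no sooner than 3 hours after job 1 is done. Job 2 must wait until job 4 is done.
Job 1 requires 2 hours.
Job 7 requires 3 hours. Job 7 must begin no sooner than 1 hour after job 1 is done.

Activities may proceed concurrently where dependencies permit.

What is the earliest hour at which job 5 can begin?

Job 4 can start immediately at hour 0; it finishes at hour 4.
Job 1 has no prerequisites, so it starts at hour 0 and finishes at hour 2.
After job 1 (finishes hour 2, plus 1-hour gap → hour 3), job 7 can start at hour 3 and finishes at hour 6.
Job 2 cannot start until job 1 (finishes hour 2, plus 3-hour gap → hour 5); job 4 (finishes hour 4). The controlling bound is hour 5, so job 2 finishes at 5 + 6 = hour 11.
For job 3: job 2 (finishes hour 11); job 7 (finishes hour 6). Taking the maximum gives a start of hour 11, and it finishes at 11 + 6 = hour 17.
Job 5 waits on job 3 (finishes hour 17, plus 1-hour gap → hour 18), so the earliest it can start is hour 18.

18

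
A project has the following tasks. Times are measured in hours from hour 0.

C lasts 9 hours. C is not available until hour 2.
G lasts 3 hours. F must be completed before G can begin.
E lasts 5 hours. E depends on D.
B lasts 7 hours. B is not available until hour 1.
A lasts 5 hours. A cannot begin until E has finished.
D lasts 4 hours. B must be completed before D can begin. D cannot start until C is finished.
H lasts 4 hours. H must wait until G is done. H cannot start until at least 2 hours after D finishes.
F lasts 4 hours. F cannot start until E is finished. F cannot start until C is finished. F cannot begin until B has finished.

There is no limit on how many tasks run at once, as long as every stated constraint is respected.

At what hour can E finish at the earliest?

After its own release at hour 2, C can start at hour 2 and finishes at hour 11.
B cannot begin until its own release at hour 1. It runs from hour 1 to 1 + 7 = hour 8.
For D: B (finishes hour 8); C (finishes hour 11). Taking the maximum gives a start of hour 11, and it finishes at 11 + 4 = hour 15.
After D (finishes hour 15), E can start at hour 15 and finishes at hour 20.

20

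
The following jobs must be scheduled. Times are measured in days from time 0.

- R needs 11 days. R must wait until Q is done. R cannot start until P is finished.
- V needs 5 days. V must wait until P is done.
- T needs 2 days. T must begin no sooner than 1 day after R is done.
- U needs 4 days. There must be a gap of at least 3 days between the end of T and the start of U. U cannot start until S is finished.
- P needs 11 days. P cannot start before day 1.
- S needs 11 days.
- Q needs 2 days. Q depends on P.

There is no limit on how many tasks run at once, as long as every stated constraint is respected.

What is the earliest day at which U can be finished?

Nothing blocks S, so it runs from day 0 to day 11.
P cannot begin until its own release at day 1. It runs from day 1 to 1 + 11 = day 12.
Q cannot begin until P (finishes day 12). It runs from day 12 to 12 + 2 = day 14.
R needs all of Q (finishes day 14); P (finishes day 12). That puts its earliest start at day 14; it finishes at 14 + 11 = day 25.
After R (finishes day 25, plus 1-day gap → day 26), T can start at day 26 and finishes at day 28.
U cannot start until T (finishes day 28, plus 3-day gap → day 31); S (finishes day 11). The controlling bound is day 31, so U finishes at 31 + 4 = day 35.

35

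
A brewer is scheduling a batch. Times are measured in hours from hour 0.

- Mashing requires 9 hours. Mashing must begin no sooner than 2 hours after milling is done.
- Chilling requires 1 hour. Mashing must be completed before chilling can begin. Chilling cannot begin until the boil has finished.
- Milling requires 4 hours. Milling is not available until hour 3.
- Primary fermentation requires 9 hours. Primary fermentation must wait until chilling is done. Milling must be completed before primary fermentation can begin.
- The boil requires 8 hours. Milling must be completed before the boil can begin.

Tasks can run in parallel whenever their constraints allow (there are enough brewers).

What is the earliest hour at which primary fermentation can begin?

19

After its own release at hour 3, milling can start at hour 3 and finishes at hour 7.
The boil waits on milling (finishes hour 7), so it starts at hour 7 and finishes at 7 + 8 = hour 15.
Mashing cannot begin until milling (finishes hour 7, plus 2-hour gap → hour 9). It runs from hour 9 to 9 + 9 = hour 18.
For chilling: mashing (finishes hour 18); the boil (finishes hour 15). Taking the maximum gives a start of hour 18, and it finishes at 18 + 1 = hour 19.
Primary fermentation waits on chilling (finishes hour 19); milling (finishes hour 7). The latest of these is hour 19, which is the earliest primary fermentation can start.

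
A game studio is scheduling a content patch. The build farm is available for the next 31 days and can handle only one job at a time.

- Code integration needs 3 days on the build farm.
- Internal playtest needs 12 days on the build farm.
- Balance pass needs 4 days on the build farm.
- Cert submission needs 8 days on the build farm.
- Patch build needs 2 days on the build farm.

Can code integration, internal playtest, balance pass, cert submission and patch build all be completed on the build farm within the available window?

Yes

Running back to back, the jobs need 3 + 12 + 4 + 8 + 2 = 29 days on the build farm.
Since 29 ≤ 31, they fit within the window.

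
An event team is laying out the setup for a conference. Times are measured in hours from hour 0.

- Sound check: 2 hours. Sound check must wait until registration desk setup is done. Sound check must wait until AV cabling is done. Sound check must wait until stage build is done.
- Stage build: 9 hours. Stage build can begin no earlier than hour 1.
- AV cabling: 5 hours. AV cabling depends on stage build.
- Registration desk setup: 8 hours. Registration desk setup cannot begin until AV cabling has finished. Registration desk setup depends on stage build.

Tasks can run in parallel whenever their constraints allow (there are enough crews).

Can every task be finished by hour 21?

Stage build waits on its own release at hour 1, so it starts at hour 1 and finishes at 1 + 9 = hour 10.
AV cabling cannot begin until stage build (finishes hour 10). It runs from hour 10 to 10 + 5 = hour 15.
Registration desk setup needs all of AV cabling (finishes hour 15); stage build (finishes hour 10). That puts its earliest start at hour 15; it finishes at 15 + 8 = hour 23.
Sound check cannot start until registration desk setup (finishes hour 23); AV cabling (finishes hour 15); stage build (finishes hour 10). The controlling bound is hour 23, so sound check finishes at 23 + 2 = hour 25.
The earliest everything can be done is hour 25, which is after the deadline of 21, so it is not possible.

No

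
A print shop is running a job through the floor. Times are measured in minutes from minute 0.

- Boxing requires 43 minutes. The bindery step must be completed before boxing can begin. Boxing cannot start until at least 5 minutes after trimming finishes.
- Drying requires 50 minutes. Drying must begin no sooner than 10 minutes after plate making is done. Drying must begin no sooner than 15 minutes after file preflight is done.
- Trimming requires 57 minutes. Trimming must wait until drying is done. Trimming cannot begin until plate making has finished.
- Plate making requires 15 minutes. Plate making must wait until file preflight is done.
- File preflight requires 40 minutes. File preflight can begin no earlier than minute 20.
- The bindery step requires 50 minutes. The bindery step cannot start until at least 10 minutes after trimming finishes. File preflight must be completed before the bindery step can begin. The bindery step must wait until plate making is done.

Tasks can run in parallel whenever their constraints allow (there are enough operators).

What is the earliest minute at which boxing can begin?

252

File preflight waits on its own release at minute 20, so it starts at minute 20 and finishes at 20 + 40 = minute 60.
Plate making waits on file preflight (finishes minute 60), so it starts at minute 60 and finishes at 60 + 15 = minute 75.
Drying has to wait for plate making (finishes minute 75, plus 10-minute gap → minute 85); file preflight (finishes minute 60, plus 15-minute gap → minute 75). The latest of these is minute 85, so drying runs minute 85 to 85 + 50 = minute 135.
Trimming needs all of drying (finishes minute 135); plate making (finishes minute 75). That puts its earliest start at minute 135; it finishes at 135 + 57 = minute 192.
The bindery step has to wait for trimming (finishes minute 192, plus 10-minute gap → minute 202); file preflight (finishes minute 60); plate making (finishes minute 75). The latest of these is minute 202, so the bindery step runs minute 202 to 202 + 50 = minute 252.
Boxing waits on the bindery step (finishes minute 252); trimming (finishes minute 192, plus 5-minute gap → minute 197). The latest of these is minute 252, which is the earliest boxing can start.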